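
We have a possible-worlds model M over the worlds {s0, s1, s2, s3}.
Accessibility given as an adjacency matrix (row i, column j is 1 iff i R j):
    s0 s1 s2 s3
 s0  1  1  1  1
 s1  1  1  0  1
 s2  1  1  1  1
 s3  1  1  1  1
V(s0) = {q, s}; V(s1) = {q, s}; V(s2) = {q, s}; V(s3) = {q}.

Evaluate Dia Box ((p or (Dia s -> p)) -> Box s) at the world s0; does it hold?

At s0: Dia Box ((p or (Dia s -> p)) -> Box s) requires Box ((p or (Dia s -> p)) -> Box s) at some successor in {s0, s1, s2, s3}.
  Box ((p or (Dia s -> p)) -> Box s) holds at s0, so Dia Box ((p or (Dia s -> p)) -> Box s) is true at s0.
    At s0: Box ((p or (Dia s -> p)) -> Box s) requires (p or (Dia s -> p)) -> Box s at every successor {s0, s1, s2, s3}.
      At s0: (p or (Dia s -> p)) -> Box s is true.
      At s1: (p or (Dia s -> p)) -> Box s is true.
      At s2: (p or (Dia s -> p)) -> Box s is true.
      At s3: (p or (Dia s -> p)) -> Box s is true.
    So Box ((p or (Dia s -> p)) -> Box s) is true at s0.

Yes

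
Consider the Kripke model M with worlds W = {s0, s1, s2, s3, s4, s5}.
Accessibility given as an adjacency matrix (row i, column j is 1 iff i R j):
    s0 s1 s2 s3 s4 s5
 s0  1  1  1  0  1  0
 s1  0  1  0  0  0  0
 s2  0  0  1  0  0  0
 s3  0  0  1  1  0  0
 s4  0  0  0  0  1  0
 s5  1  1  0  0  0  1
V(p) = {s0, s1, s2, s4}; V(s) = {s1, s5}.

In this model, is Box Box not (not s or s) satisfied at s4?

No

Recall that Box ψ holds at a world iff ψ holds at every accessible world, and Dia ψ holds iff ψ holds at some accessible world.
At s4: Box Box not (not s or s) requires Box not (not s or s) at every successor {s4}.
  Box not (not s or s) fails at s4, so Box Box not (not s or s) is false at s4.
    At s4: Box not (not s or s) requires not (not s or s) at every successor {s4}.
      not (not s or s) fails at s4, so Box not (not s or s) is false at s4.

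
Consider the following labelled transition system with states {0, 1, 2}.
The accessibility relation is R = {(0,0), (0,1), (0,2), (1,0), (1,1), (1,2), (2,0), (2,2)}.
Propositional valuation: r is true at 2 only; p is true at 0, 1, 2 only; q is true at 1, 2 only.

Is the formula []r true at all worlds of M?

No

Recall that []ψ holds at a world iff ψ holds at every accessible world, and <>ψ holds iff ψ holds at some accessible world.
Let φ = []r. Evaluate φ at each world:
  0 (successors {0, 1, 2}): φ is false.
  1 (successors {0, 1, 2}): φ is false.
  2 (successors {0, 2}): φ is false.
Detail at 0 (counterexample):
  At 0: []r requires r at every successor {0, 1, 2}.
    r fails at 0, so []r is false at 0.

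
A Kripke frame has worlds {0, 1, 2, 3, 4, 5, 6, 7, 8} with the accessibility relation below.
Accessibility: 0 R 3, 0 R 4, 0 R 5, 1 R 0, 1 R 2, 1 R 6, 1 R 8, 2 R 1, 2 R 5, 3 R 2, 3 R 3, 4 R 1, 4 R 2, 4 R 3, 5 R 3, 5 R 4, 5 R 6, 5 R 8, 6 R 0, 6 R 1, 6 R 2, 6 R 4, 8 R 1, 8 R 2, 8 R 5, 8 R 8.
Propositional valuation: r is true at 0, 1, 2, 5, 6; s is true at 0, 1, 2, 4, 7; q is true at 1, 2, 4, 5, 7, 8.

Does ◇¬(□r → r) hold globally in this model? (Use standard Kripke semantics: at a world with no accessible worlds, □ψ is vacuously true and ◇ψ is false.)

Let φ = ◇¬(□r → r). Evaluate φ at each world:
  0 (successors {3, 4, 5}): φ is false.
  1 (successors {0, 2, 6, 8}): φ is false.
  2 (successors {1, 5}): φ is false.
  3 (successors {2, 3}): φ is false.
  4 (successors {1, 2, 3}): φ is false.
  5 (successors {3, 4, 6, 8}): φ is false.
  6 (successors {0, 1, 2, 4}): φ is false.
  7 (successors ∅): φ is false.
  8 (successors {1, 2, 5, 8}): φ is false.
Detail at 0 (counterexample):
  At 0: ◇¬(□r → r) requires ¬(□r → r) at some successor in {3, 4, 5}.
    At 3: ¬(□r → r) is false.
    At 4: ¬(□r → r) is false.
    At 5: ¬(□r → r) is false.
  So ◇¬(□r → r) is false at 0.

No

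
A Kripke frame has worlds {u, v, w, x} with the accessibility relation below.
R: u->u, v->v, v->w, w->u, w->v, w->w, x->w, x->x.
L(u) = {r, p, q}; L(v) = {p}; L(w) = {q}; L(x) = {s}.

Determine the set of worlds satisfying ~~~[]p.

v, w, x

Let φ = ~~~[]p. Evaluate φ at each world:
  u (successors {u}): φ is false.
  v (successors {v, w}): φ is true.
  w (successors {u, v, w}): φ is true.
  x (successors {w, x}): φ is true.
For instance, at x:
  At x: ~~[]p is false, so ~~~[]p is true.
    At x: ~[]p is true, so ~~[]p is false.
      At x: []p is false, so ~[]p is true.
Satisfying worlds: {v, w, x}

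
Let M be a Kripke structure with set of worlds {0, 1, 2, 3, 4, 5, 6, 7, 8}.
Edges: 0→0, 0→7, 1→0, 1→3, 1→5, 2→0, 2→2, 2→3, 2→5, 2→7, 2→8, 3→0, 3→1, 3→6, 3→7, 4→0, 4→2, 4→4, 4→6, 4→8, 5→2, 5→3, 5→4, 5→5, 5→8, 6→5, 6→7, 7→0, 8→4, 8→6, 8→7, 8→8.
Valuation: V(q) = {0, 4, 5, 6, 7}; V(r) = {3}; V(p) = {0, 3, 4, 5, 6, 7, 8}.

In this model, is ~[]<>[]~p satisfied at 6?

Recall that []ψ holds at a world iff ψ holds at every accessible world, and <>ψ holds iff ψ holds at some accessible world.
At 6: []<>[]~p is false, so ~[]<>[]~p is true.
  At 6: []<>[]~p requires <>[]~p at every successor {5, 7}.
    <>[]~p fails at 5, so []<>[]~p is false at 6.
      At 5: <>[]~p requires []~p at some successor in {2, 3, 4, 5, 8}.
        At 2: []~p is false.
        At 3: []~p is false.
        At 4: []~p is false.
        At 5: []~p is false.
        At 8: []~p is false.
      So <>[]~p is false at 5.

Yes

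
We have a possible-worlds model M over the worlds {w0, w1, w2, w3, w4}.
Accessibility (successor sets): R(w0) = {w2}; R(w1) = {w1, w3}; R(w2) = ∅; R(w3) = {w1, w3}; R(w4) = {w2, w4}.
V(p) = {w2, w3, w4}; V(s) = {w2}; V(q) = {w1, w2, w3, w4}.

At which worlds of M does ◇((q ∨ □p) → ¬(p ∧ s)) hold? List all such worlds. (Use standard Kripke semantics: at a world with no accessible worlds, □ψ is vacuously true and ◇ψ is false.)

Let φ = ◇((q ∨ □p) → ¬(p ∧ s)). Evaluate φ at each world:
  w0 (successors {w2}): φ is false.
  w1 (successors {w1, w3}): φ is true.
  w2 (successors ∅): φ is false.
  w3 (successors {w1, w3}): φ is true.
  w4 (successors {w2, w4}): φ is true.
For instance, at w1:
  At w1: ◇((q ∨ □p) → ¬(p ∧ s)) requires (q ∨ □p) → ¬(p ∧ s) at some successor in {w1, w3}.
    (q ∨ □p) → ¬(p ∧ s) holds at w1, so ◇((q ∨ □p) → ¬(p ∧ s)) is true at w1.
      At w1: q ∨ □p is true, ¬(p ∧ s) is true, so (q ∨ □p) → ¬(p ∧ s) is true.
Satisfying worlds: {w1, w3, w4}

w1, w3, w4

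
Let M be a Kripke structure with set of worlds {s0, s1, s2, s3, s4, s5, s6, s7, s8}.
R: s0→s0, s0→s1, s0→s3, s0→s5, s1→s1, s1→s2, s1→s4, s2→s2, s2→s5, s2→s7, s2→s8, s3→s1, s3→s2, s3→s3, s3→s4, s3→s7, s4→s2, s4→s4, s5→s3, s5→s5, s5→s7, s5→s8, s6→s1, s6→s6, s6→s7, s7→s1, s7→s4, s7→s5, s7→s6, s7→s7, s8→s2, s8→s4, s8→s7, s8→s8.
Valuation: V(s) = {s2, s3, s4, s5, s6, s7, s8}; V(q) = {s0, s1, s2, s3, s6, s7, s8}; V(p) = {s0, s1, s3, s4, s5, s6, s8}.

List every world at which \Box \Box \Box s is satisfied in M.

none

Let φ = \Box \Box \Box s. Evaluate φ at each world:
  s0 (successors {s0, s1, s3, s5}): φ is false.
  s1 (successors {s1, s2, s4}): φ is false.
  s2 (successors {s2, s5, s7, s8}): φ is false.
  s3 (successors {s1, s2, s3, s4, s7}): φ is false.
  s4 (successors {s2, s4}): φ is false.
  s5 (successors {s3, s5, s7, s8}): φ is false.
  s6 (successors {s1, s6, s7}): φ is false.
  s7 (successors {s1, s4, s5, s6, s7}): φ is false.
  s8 (successors {s2, s4, s7, s8}): φ is false.
For instance, at s2:
  At s2: \Box \Box \Box s requires \Box \Box s at every successor {s2, s5, s7, s8}.
    \Box \Box s fails at s2, so \Box \Box \Box s is false at s2.
      At s2: \Box \Box s requires \Box s at every successor {s2, s5, s7, s8}.
        \Box s fails at s7, so \Box \Box s is false at s2.
Satisfying worlds: none.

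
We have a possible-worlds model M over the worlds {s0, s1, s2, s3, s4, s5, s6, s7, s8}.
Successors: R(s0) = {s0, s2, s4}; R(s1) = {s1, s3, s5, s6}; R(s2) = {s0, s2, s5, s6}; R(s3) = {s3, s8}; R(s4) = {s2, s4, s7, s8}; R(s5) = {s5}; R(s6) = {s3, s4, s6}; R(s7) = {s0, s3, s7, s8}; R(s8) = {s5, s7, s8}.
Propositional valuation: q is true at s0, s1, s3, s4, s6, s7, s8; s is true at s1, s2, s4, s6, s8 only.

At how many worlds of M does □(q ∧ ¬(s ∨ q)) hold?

Let φ = □(q ∧ ¬(s ∨ q)). Evaluate φ at each world:
  s0 (successors {s0, s2, s4}): φ is false.
  s1 (successors {s1, s3, s5, s6}): φ is false.
  s2 (successors {s0, s2, s5, s6}): φ is false.
  s3 (successors {s3, s8}): φ is false.
  s4 (successors {s2, s4, s7, s8}): φ is false.
  s5 (successors {s5}): φ is false.
  s6 (successors {s3, s4, s6}): φ is false.
  s7 (successors {s0, s3, s7, s8}): φ is false.
  s8 (successors {s5, s7, s8}): φ is false.
For instance, at s4:
  At s4: □(q ∧ ¬(s ∨ q)) requires q ∧ ¬(s ∨ q) at every successor {s2, s4, s7, s8}.
    q ∧ ¬(s ∨ q) fails at s2, so □(q ∧ ¬(s ∨ q)) is false at s4.
Satisfying worlds: none.

0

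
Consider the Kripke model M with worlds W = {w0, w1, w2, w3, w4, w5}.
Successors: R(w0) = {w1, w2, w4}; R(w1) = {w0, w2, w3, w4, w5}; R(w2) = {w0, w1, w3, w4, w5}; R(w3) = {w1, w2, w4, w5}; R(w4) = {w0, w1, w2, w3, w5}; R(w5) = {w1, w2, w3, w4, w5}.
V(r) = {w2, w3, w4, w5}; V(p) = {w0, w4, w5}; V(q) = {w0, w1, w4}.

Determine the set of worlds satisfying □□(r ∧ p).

Recall that □ψ holds at a world iff ψ holds at every accessible world, and ◇ψ holds iff ψ holds at some accessible world.
Let φ = □□(r ∧ p). Evaluate φ at each world:
  w0 (successors {w1, w2, w4}): φ is false.
  w1 (successors {w0, w2, w3, w4, w5}): φ is false.
  w2 (successors {w0, w1, w3, w4, w5}): φ is false.
  w3 (successors {w1, w2, w4, w5}): φ is false.
  w4 (successors {w0, w1, w2, w3, w5}): φ is false.
  w5 (successors {w1, w2, w3, w4, w5}): φ is false.
For instance, at w1:
  At w1: □□(r ∧ p) requires □(r ∧ p) at every successor {w0, w2, w3, w4, w5}.
    □(r ∧ p) fails at w0, so □□(r ∧ p) is false at w1.
      At w0: □(r ∧ p) requires r ∧ p at every successor {w1, w2, w4}.
        r ∧ p fails at w1, so □(r ∧ p) is false at w0.
Satisfying worlds: none.

none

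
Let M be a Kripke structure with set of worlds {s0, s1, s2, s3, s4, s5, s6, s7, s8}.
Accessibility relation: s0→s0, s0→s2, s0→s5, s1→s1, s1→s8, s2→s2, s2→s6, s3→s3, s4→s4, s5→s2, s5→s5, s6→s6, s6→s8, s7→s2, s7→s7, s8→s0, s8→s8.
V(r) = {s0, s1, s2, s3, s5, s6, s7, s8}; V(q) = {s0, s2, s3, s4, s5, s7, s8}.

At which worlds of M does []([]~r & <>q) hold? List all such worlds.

s4

Let φ = []([]~r & <>q). Evaluate φ at each world:
  s0 (successors {s0, s2, s5}): φ is false.
  s1 (successors {s1, s8}): φ is false.
  s2 (successors {s2, s6}): φ is false.
  s3 (successors {s3}): φ is false.
  s4 (successors {s4}): φ is true.
  s5 (successors {s2, s5}): φ is false.
  s6 (successors {s6, s8}): φ is false.
  s7 (successors {s2, s7}): φ is false.
  s8 (successors {s0, s8}): φ is false.
For instance, at s7:
  At s7: []([]~r & <>q) requires []~r & <>q at every successor {s2, s7}.
    []~r & <>q fails at s2, so []([]~r & <>q) is false at s7.
      At s2: []~r is false, <>q is true, so []~r & <>q is false.
Satisfying worlds: {s4}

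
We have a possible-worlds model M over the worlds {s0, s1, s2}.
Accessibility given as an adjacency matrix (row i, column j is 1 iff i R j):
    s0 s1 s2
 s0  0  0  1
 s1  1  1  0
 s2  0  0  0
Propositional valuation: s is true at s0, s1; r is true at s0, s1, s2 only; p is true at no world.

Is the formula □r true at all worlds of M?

Yes

Let φ = □r. Evaluate φ at each world:
  s0 (successors {s2}): φ is true.
  s1 (successors {s0, s1}): φ is true.
  s2 (successors ∅): φ is true.
For instance, at s1:
  At s1: □r requires r at every successor {s0, s1}.
    At s0: r is true.
    At s1: r is true.
  So □r is true at s1.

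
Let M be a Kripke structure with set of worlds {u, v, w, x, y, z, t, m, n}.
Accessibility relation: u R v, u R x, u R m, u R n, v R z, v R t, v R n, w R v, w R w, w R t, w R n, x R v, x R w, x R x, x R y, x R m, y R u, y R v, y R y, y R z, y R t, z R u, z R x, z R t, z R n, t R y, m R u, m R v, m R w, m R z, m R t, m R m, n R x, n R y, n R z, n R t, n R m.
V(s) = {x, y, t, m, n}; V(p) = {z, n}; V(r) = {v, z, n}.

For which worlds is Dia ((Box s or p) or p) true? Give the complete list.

Let φ = Dia ((Box s or p) or p). Evaluate φ at each world:
  u (successors {v, x, m, n}): φ is true.
  v (successors {z, t, n}): φ is true.
  w (successors {v, w, t, n}): φ is true.
  x (successors {v, w, x, y, m}): φ is false.
  y (successors {u, v, y, z, t}): φ is true.
  z (successors {u, x, t, n}): φ is true.
  t (successors {y}): φ is false.
  m (successors {u, v, w, z, t, m}): φ is true.
  n (successors {x, y, z, t, m}): φ is true.
For instance, at v:
  At v: Dia ((Box s or p) or p) requires (Box s or p) or p at some successor in {z, t, n}.
    (Box s or p) or p holds at z, so Dia ((Box s or p) or p) is true at v.
      At z: Box s or p is true, p is true, so (Box s or p) or p is true.
Satisfying worlds: {u, v, w, y, z, m, n}

u, v, w, y, z, m, n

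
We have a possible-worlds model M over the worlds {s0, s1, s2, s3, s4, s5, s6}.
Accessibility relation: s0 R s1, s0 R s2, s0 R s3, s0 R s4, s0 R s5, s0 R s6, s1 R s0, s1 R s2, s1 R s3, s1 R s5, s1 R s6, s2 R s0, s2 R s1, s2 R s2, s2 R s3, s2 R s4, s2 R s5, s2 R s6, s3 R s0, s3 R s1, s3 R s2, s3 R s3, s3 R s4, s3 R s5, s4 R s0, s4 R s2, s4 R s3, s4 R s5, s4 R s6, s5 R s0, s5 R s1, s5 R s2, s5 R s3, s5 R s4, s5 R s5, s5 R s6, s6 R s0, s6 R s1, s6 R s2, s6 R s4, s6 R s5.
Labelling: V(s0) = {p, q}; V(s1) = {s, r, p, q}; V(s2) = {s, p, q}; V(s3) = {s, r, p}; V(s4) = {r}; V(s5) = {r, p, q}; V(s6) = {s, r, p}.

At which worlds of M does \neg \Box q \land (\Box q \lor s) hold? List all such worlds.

Recall that \Box ψ holds at a world iff ψ holds at every accessible world, and \Diamond ψ holds iff ψ holds at some accessible world.
Let φ = \neg \Box q \land (\Box q \lor s). Evaluate φ at each world:
  s0 (successors {s1, s2, s3, s4, s5, s6}): φ is false.
  s1 (successors {s0, s2, s3, s5, s6}): φ is true.
  s2 (successors {s0, s1, s2, s3, s4, s5, s6}): φ is true.
  s3 (successors {s0, s1, s2, s3, s4, s5}): φ is true.
  s4 (successors {s0, s2, s3, s5, s6}): φ is false.
  s5 (successors {s0, s1, s2, s3, s4, s5, s6}): φ is false.
  s6 (successors {s0, s1, s2, s4, s5}): φ is true.
For instance, at s0:
  At s0: \neg \Box q is true, \Box q \lor s is false, so \neg \Box q \land (\Box q \lor s) is false.
    At s0: \Box q is false, so \neg \Box q is true.
      At s0: \Box q requires q at every successor {s1, s2, s3, s4, s5, s6}.
        q fails at s3, so \Box q is false at s0.
    At s0: \Box q is false, s is false, so \Box q \lor s is false.
      At s0: \Box q requires q at every successor {s1, s2, s3, s4, s5, s6}.
        q fails at s3, so \Box q is false at s0.
Satisfying worlds: {s1, s2, s3, s6}

s1, s2, s3, s6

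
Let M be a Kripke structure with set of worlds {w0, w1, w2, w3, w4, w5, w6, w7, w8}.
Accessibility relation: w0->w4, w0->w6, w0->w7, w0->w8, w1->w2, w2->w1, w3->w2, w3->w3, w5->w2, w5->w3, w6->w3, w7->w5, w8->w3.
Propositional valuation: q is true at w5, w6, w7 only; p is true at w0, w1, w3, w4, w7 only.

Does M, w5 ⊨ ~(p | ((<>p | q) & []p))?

At w5: p | ((<>p | q) & []p) is false, so ~(p | ((<>p | q) & []p)) is true.
  At w5: p is false, (<>p | q) & []p is false, so p | ((<>p | q) & []p) is false.
    At w5: <>p | q is true, []p is false, so (<>p | q) & []p is false.
      At w5: <>p is true, q is true, so <>p | q is true.
      At w5: []p requires p at every successor {w2, w3}.
        p fails at w2, so []p is false at w5.

Yes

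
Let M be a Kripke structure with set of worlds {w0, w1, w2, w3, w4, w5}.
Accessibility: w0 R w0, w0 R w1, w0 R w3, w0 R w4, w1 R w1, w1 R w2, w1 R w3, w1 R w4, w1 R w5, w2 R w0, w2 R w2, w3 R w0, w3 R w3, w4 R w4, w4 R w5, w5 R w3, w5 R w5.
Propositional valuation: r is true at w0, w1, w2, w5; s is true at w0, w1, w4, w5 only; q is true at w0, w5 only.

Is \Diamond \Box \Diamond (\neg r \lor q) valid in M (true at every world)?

Yes

Let φ = \Diamond \Box \Diamond (\neg r \lor q). Evaluate φ at each world:
  w0 (successors {w0, w1, w3, w4}): φ is true.
  w1 (successors {w1, w2, w3, w4, w5}): φ is true.
  w2 (successors {w0, w2}): φ is true.
  w3 (successors {w0, w3}): φ is true.
  w4 (successors {w4, w5}): φ is true.
  w5 (successors {w3, w5}): φ is true.
For instance, at w3:
  At w3: \Diamond \Box \Diamond (\neg r \lor q) requires \Box \Diamond (\neg r \lor q) at some successor in {w0, w3}.
    \Box \Diamond (\neg r \lor q) holds at w0, so \Diamond \Box \Diamond (\neg r \lor q) is true at w3.
      At w0: \Box \Diamond (\neg r \lor q) requires \Diamond (\neg r \lor q) at every successor {w0, w1, w3, w4}.
        At w0: \Diamond (\neg r \lor q) is true.
        At w1: \Diamond (\neg r \lor q) is true.
        At w3: \Diamond (\neg r \lor q) is true.
        At w4: \Diamond (\neg r \lor q) is true.
      So \Box \Diamond (\neg r \lor q) is true at w0.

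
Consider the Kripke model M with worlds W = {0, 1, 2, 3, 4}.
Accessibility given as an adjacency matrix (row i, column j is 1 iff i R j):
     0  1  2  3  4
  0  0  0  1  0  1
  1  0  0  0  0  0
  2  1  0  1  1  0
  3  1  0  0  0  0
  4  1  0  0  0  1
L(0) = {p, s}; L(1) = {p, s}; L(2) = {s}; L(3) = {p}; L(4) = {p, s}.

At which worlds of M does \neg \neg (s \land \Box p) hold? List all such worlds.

1, 4

Let φ = \neg \neg (s \land \Box p). Evaluate φ at each world:
  0 (successors {2, 4}): φ is false.
  1 (successors ∅): φ is true.
  2 (successors {0, 2, 3}): φ is false.
  3 (successors {0}): φ is false.
  4 (successors {0, 4}): φ is true.
For instance, at 2:
  At 2: \neg (s \land \Box p) is true, so \neg \neg (s \land \Box p) is false.
    At 2: s \land \Box p is false, so \neg (s \land \Box p) is true.
      At 2: s is true, \Box p is false, so s \land \Box p is false.
Satisfying worlds: {1, 4}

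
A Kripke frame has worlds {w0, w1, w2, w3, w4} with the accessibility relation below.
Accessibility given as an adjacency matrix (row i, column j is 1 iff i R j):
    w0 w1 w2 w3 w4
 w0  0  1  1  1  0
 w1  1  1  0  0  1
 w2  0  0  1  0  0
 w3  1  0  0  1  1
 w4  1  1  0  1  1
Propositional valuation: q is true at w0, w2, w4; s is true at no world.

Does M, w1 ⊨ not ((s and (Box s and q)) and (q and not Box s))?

Yes

At w1: (s and (Box s and q)) and (q and not Box s) is false, so not ((s and (Box s and q)) and (q and not Box s)) is true.
  At w1: s and (Box s and q) is false, q and not Box s is false, so (s and (Box s and q)) and (q and not Box s) is false.
    At w1: s is false, Box s and q is false, so s and (Box s and q) is false.
      At w1: Box s is false, q is false, so Box s and q is false.
    At w1: q is false, not Box s is true, so q and not Box s is false.
      At w1: Box s is false, so not Box s is true.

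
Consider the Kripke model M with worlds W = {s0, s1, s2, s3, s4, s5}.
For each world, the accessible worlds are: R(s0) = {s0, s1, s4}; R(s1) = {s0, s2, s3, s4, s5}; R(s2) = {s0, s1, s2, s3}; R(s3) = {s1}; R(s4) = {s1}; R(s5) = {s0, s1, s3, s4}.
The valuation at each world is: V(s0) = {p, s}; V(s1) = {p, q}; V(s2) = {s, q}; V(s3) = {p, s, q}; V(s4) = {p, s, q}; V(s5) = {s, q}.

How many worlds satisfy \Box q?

2

Let φ = \Box q. Evaluate φ at each world:
  s0 (successors {s0, s1, s4}): φ is false.
  s1 (successors {s0, s2, s3, s4, s5}): φ is false.
  s2 (successors {s0, s1, s2, s3}): φ is false.
  s3 (successors {s1}): φ is true.
  s4 (successors {s1}): φ is true.
  s5 (successors {s0, s1, s3, s4}): φ is false.
For instance, at s0:
  At s0: \Box q requires q at every successor {s0, s1, s4}.
    q fails at s0, so \Box q is false at s0.
Satisfying worlds: {s3, s4}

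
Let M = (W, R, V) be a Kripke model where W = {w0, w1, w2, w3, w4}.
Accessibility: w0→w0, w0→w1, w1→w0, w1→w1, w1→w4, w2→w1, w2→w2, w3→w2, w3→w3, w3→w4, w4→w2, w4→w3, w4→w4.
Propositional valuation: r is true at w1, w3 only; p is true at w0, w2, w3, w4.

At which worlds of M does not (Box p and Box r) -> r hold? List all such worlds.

w1, w3

Recall that Box ψ holds at a world iff ψ holds at every accessible world, and Dia ψ holds iff ψ holds at some accessible world.
Let φ = not (Box p and Box r) -> r. Evaluate φ at each world:
  w0 (successors {w0, w1}): φ is false.
  w1 (successors {w0, w1, w4}): φ is true.
  w2 (successors {w1, w2}): φ is false.
  w3 (successors {w2, w3, w4}): φ is true.
  w4 (successors {w2, w3, w4}): φ is false.
For instance, at w1:
  At w1: not (Box p and Box r) is true, r is true, so not (Box p and Box r) -> r is true.
    At w1: Box p and Box r is false, so not (Box p and Box r) is true.
      At w1: Box p is false, Box r is false, so Box p and Box r is false.
Satisfying worlds: {w1, w3}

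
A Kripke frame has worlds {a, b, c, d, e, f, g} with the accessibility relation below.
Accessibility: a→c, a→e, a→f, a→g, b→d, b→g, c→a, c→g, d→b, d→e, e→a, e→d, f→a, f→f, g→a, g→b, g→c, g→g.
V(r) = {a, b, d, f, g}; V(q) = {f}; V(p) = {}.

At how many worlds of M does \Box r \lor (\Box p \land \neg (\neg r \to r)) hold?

Let φ = \Box r \lor (\Box p \land \neg (\neg r \to r)). Evaluate φ at each world:
  a (successors {c, e, f, g}): φ is false.
  b (successors {d, g}): φ is true.
  c (successors {a, g}): φ is true.
  d (successors {b, e}): φ is false.
  e (successors {a, d}): φ is true.
  f (successors {a, f}): φ is true.
  g (successors {a, b, c, g}): φ is false.
For instance, at a:
  At a: \Box r is false, \Box p \land \neg (\neg r \to r) is false, so \Box r \lor (\Box p \land \neg (\neg r \to r)) is false.
    At a: \Box r requires r at every successor {c, e, f, g}.
      r fails at c, so \Box r is false at a.
    At a: \Box p is false, \neg (\neg r \to r) is false, so \Box p \land \neg (\neg r \to r) is false.
      At a: \Box p requires p at every successor {c, e, f, g}.
        p fails at c, so \Box p is false at a.
Satisfying worlds: {b, c, e, f}

4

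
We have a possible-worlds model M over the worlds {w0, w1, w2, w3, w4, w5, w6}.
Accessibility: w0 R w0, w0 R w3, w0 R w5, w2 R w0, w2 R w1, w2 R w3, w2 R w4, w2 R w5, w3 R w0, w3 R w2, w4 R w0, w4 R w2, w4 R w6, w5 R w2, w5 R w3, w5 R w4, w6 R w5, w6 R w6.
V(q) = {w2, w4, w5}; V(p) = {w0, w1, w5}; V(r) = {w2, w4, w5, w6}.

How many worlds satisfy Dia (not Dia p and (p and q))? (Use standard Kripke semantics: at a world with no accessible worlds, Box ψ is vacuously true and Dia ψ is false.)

Let φ = Dia (not Dia p and (p and q)). Evaluate φ at each world:
  w0 (successors {w0, w3, w5}): φ is true.
  w1 (successors ∅): φ is false.
  w2 (successors {w0, w1, w3, w4, w5}): φ is true.
  w3 (successors {w0, w2}): φ is false.
  w4 (successors {w0, w2, w6}): φ is false.
  w5 (successors {w2, w3, w4}): φ is false.
  w6 (successors {w5, w6}): φ is true.
For instance, at w0:
  At w0: Dia (not Dia p and (p and q)) requires not Dia p and (p and q) at some successor in {w0, w3, w5}.
    not Dia p and (p and q) holds at w5, so Dia (not Dia p and (p and q)) is true at w0.
      At w5: not Dia p is true, p and q is true, so not Dia p and (p and q) is true.
Satisfying worlds: {w0, w2, w6}

3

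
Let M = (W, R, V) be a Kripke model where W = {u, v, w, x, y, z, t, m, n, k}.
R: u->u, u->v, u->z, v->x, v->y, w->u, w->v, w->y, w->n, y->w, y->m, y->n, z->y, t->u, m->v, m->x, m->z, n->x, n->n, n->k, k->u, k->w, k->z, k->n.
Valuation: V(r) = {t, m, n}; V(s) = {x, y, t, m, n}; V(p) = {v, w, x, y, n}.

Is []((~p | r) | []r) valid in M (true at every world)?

Let φ = []((~p | r) | []r). Evaluate φ at each world:
  u (successors {u, v, z}): φ is false.
  v (successors {x, y}): φ is false.
  w (successors {u, v, y, n}): φ is false.
  x (successors ∅): φ is true.
  y (successors {w, m, n}): φ is false.
  z (successors {y}): φ is false.
  t (successors {u}): φ is true.
  m (successors {v, x, z}): φ is false.
  n (successors {x, n, k}): φ is true.
  k (successors {u, w, z, n}): φ is false.
Detail at u (counterexample):
  At u: []((~p | r) | []r) requires (~p | r) | []r at every successor {u, v, z}.
    (~p | r) | []r fails at v, so []((~p | r) | []r) is false at u.
      At v: ~p | r is false, []r is false, so (~p | r) | []r is false.

No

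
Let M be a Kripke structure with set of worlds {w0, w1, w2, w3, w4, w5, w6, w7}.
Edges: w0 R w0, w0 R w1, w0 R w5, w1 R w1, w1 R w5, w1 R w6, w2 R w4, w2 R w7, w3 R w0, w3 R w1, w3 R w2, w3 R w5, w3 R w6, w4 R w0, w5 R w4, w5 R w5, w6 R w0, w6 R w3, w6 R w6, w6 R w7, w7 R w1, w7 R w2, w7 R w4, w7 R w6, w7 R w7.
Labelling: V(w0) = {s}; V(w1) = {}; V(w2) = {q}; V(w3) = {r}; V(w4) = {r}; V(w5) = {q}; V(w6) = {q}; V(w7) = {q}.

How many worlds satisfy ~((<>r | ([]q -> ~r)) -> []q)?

Recall that []ψ holds at a world iff ψ holds at every accessible world, and <>ψ holds iff ψ holds at some accessible world.
Let φ = ~((<>r | ([]q -> ~r)) -> []q). Evaluate φ at each world:
  w0 (successors {w0, w1, w5}): φ is true.
  w1 (successors {w1, w5, w6}): φ is true.
  w2 (successors {w4, w7}): φ is true.
  w3 (successors {w0, w1, w2, w5, w6}): φ is true.
  w4 (successors {w0}): φ is true.
  w5 (successors {w4, w5}): φ is true.
  w6 (successors {w0, w3, w6, w7}): φ is true.
  w7 (successors {w1, w2, w4, w6, w7}): φ is true.
For instance, at w7:
  At w7: (<>r | ([]q -> ~r)) -> []q is false, so ~((<>r | ([]q -> ~r)) -> []q) is true.
    At w7: <>r | ([]q -> ~r) is true, []q is false, so (<>r | ([]q -> ~r)) -> []q is false.
      At w7: <>r is true, []q -> ~r is true, so <>r | ([]q -> ~r) is true.
      At w7: []q requires q at every successor {w1, w2, w4, w6, w7}.
        q fails at w1, so []q is false at w7.
Satisfying worlds: {w0, w1, w2, w3, w4, w5, w6, w7}

8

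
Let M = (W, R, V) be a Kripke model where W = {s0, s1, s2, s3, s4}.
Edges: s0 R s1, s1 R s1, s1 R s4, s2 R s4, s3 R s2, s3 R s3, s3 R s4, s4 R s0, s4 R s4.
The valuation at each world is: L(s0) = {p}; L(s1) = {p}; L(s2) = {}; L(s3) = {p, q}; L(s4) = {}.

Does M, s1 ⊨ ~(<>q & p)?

Yes

At s1: <>q & p is false, so ~(<>q & p) is true.
  At s1: <>q is false, p is true, so <>q & p is false.
    At s1: <>q requires q at some successor in {s1, s4}.
      At s1: q is false.
      At s4: q is false.
    So <>q is false at s1.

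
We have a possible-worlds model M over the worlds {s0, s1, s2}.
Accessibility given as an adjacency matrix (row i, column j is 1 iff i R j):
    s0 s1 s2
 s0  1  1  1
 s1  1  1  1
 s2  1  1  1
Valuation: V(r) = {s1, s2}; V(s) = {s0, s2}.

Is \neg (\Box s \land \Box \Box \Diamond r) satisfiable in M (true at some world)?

Let φ = \neg (\Box s \land \Box \Box \Diamond r). Evaluate φ at each world:
  s0 (successors {s0, s1, s2}): φ is true.
  s1 (successors {s0, s1, s2}): φ is true.
  s2 (successors {s0, s1, s2}): φ is true.
Detail at s0 (witness):
  At s0: \Box s \land \Box \Box \Diamond r is false, so \neg (\Box s \land \Box \Box \Diamond r) is true.
    At s0: \Box s is false, \Box \Box \Diamond r is true, so \Box s \land \Box \Box \Diamond r is false.
      At s0: \Box s requires s at every successor {s0, s1, s2}.
        s fails at s1, so \Box s is false at s0.
      At s0: \Box \Box \Diamond r requires \Box \Diamond r at every successor {s0, s1, s2}.
        At s0: \Box \Diamond r is true.
        At s1: \Box \Diamond r is true.
        At s2: \Box \Diamond r is true.
      So \Box \Box \Diamond r is true at s0.

Yes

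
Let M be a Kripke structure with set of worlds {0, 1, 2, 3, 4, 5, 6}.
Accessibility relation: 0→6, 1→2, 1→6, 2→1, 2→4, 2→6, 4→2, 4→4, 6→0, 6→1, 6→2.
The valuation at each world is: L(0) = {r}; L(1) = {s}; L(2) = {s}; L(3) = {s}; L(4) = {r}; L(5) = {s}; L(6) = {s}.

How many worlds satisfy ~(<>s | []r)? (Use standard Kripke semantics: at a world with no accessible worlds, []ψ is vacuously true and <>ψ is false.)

0

Let φ = ~(<>s | []r). Evaluate φ at each world:
  0 (successors {6}): φ is false.
  1 (successors {2, 6}): φ is false.
  2 (successors {1, 4, 6}): φ is false.
  3 (successors ∅): φ is false.
  4 (successors {2, 4}): φ is false.
  5 (successors ∅): φ is false.
  6 (successors {0, 1, 2}): φ is false.
For instance, at 4:
  At 4: <>s | []r is true, so ~(<>s | []r) is false.
    At 4: <>s is true, []r is false, so <>s | []r is true.
      At 4: <>s requires s at some successor in {2, 4}.
        s holds at 2, so <>s is true at 4.
      At 4: []r requires r at every successor {2, 4}.
        r fails at 2, so []r is false at 4.
Satisfying worlds: none.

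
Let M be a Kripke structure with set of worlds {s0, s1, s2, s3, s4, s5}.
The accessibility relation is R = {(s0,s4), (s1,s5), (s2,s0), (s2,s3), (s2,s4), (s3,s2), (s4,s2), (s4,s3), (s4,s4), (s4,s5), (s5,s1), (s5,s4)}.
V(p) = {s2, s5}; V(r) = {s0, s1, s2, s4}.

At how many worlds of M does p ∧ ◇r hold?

Let φ = p ∧ ◇r. Evaluate φ at each world:
  s0 (successors {s4}): φ is false.
  s1 (successors {s5}): φ is false.
  s2 (successors {s0, s3, s4}): φ is true.
  s3 (successors {s2}): φ is false.
  s4 (successors {s2, s3, s4, s5}): φ is false.
  s5 (successors {s1, s4}): φ is true.
For instance, at s2:
  At s2: p is true, ◇r is true, so p ∧ ◇r is true.
    At s2: ◇r requires r at some successor in {s0, s3, s4}.
      r holds at s0, so ◇r is true at s2.
Satisfying worlds: {s2, s5}

2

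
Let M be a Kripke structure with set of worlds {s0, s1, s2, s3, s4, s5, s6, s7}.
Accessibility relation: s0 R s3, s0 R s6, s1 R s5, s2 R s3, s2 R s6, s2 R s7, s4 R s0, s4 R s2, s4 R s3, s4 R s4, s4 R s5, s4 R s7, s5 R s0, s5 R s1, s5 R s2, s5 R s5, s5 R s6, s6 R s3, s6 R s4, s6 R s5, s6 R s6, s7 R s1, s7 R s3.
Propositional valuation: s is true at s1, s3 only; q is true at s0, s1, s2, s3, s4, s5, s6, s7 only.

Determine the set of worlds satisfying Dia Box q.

Recall that Box ψ holds at a world iff ψ holds at every accessible world, and Dia ψ holds iff ψ holds at some accessible world.
Let φ = Dia Box q. Evaluate φ at each world:
  s0 (successors {s3, s6}): φ is true.
  s1 (successors {s5}): φ is true.
  s2 (successors {s3, s6, s7}): φ is true.
  s3 (successors ∅): φ is false.
  s4 (successors {s0, s2, s3, s4, s5, s7}): φ is true.
  s5 (successors {s0, s1, s2, s5, s6}): φ is true.
  s6 (successors {s3, s4, s5, s6}): φ is true.
  s7 (successors {s1, s3}): φ is true.
For instance, at s1:
  At s1: Dia Box q requires Box q at some successor in {s5}.
    Box q holds at s5, so Dia Box q is true at s1.
      At s5: Box q requires q at every successor {s0, s1, s2, s5, s6}.
        At s0: q is true.
        At s1: q is true.
        At s2: q is true.
        At s5: q is true.
        At s6: q is true.
      So Box q is true at s5.
Satisfying worlds: {s0, s1, s2, s4, s5, s6, s7}

s0, s1, s2, s4, s5, s6, s7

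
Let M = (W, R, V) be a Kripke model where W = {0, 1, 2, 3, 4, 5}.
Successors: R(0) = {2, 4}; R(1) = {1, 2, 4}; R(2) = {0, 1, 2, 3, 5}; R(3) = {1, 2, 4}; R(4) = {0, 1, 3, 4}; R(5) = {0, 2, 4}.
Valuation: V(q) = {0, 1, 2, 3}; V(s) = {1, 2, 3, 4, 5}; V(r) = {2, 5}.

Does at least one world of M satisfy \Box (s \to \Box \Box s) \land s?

No

Let φ = \Box (s \to \Box \Box s) \land s. Evaluate φ at each world:
  0 (successors {2, 4}): φ is false.
  1 (successors {1, 2, 4}): φ is false.
  2 (successors {0, 1, 2, 3, 5}): φ is false.
  3 (successors {1, 2, 4}): φ is false.
  4 (successors {0, 1, 3, 4}): φ is false.
  5 (successors {0, 2, 4}): φ is false.
For instance, at 3:
  At 3: \Box (s \to \Box \Box s) is false, s is true, so \Box (s \to \Box \Box s) \land s is false.
    At 3: \Box (s \to \Box \Box s) requires s \to \Box \Box s at every successor {1, 2, 4}.
      s \to \Box \Box s fails at 1, so \Box (s \to \Box \Box s) is false at 3.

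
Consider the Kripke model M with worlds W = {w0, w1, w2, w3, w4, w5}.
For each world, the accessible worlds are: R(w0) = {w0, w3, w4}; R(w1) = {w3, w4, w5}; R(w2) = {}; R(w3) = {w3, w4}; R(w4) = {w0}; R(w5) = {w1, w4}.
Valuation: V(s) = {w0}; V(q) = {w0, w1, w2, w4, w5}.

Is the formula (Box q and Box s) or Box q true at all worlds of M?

Let φ = (Box q and Box s) or Box q. Evaluate φ at each world:
  w0 (successors {w0, w3, w4}): φ is false.
  w1 (successors {w3, w4, w5}): φ is false.
  w2 (successors ∅): φ is true.
  w3 (successors {w3, w4}): φ is false.
  w4 (successors {w0}): φ is true.
  w5 (successors {w1, w4}): φ is true.
Detail at w0 (counterexample):
  At w0: Box q and Box s is false, Box q is false, so (Box q and Box s) or Box q is false.
    At w0: Box q is false, Box s is false, so Box q and Box s is false.
      At w0: Box q requires q at every successor {w0, w3, w4}.
        q fails at w3, so Box q is false at w0.
      At w0: Box s requires s at every successor {w0, w3, w4}.
        s fails at w3, so Box s is false at w0.
    At w0: Box q requires q at every successor {w0, w3, w4}.
      q fails at w3, so Box q is false at w0.

No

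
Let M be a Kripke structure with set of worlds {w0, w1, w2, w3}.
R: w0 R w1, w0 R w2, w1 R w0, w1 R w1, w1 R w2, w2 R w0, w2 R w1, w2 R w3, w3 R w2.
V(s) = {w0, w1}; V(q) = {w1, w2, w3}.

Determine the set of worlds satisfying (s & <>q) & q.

Let φ = (s & <>q) & q. Evaluate φ at each world:
  w0 (successors {w1, w2}): φ is false.
  w1 (successors {w0, w1, w2}): φ is true.
  w2 (successors {w0, w1, w3}): φ is false.
  w3 (successors {w2}): φ is false.
For instance, at w2:
  At w2: s & <>q is false, q is true, so (s & <>q) & q is false.
    At w2: s is false, <>q is true, so s & <>q is false.
      At w2: <>q requires q at some successor in {w0, w1, w3}.
        q holds at w1, so <>q is true at w2.
Satisfying worlds: {w1}

w1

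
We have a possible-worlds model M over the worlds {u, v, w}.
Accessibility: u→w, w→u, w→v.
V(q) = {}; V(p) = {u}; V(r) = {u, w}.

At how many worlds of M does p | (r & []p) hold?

1

Recall that []ψ holds at a world iff ψ holds at every accessible world, and <>ψ holds iff ψ holds at some accessible world.
Let φ = p | (r & []p). Evaluate φ at each world:
  u (successors {w}): φ is true.
  v (successors ∅): φ is false.
  w (successors {u, v}): φ is false.
For instance, at w:
  At w: p is false, r & []p is false, so p | (r & []p) is false.
    At w: r is true, []p is false, so r & []p is false.
      At w: []p requires p at every successor {u, v}.
        p fails at v, so []p is false at w.
Satisfying worlds: {u}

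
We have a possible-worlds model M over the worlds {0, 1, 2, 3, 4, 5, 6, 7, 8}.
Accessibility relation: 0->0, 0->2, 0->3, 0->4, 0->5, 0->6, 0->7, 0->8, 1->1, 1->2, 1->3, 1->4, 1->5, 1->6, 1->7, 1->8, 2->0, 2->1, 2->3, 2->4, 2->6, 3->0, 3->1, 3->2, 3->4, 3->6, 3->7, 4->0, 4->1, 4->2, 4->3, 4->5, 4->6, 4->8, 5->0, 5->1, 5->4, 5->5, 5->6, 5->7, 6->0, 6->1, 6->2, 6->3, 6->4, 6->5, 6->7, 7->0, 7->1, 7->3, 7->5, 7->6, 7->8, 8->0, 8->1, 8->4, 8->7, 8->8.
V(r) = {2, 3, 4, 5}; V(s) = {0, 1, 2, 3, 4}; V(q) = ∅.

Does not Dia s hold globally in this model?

Let φ = not Dia s. Evaluate φ at each world:
  0 (successors {0, 2, 3, 4, 5, 6, 7, 8}): φ is false.
  1 (successors {1, 2, 3, 4, 5, 6, 7, 8}): φ is false.
  2 (successors {0, 1, 3, 4, 6}): φ is false.
  3 (successors {0, 1, 2, 4, 6, 7}): φ is false.
  4 (successors {0, 1, 2, 3, 5, 6, 8}): φ is false.
  5 (successors {0, 1, 4, 5, 6, 7}): φ is false.
  6 (successors {0, 1, 2, 3, 4, 5, 7}): φ is false.
  7 (successors {0, 1, 3, 5, 6, 8}): φ is false.
  8 (successors {0, 1, 4, 7, 8}): φ is false.
Detail at 0 (counterexample):
  At 0: Dia s is true, so not Dia s is false.
    At 0: Dia s requires s at some successor in {0, 2, 3, 4, 5, 6, 7, 8}.
      s holds at 0, so Dia s is true at 0.

No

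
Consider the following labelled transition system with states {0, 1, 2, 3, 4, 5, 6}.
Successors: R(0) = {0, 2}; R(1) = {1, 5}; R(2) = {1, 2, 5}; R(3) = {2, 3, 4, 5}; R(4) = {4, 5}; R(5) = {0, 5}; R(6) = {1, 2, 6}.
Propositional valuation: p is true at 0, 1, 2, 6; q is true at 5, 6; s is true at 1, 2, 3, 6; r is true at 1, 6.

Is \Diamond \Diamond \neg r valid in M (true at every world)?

Yes

Let φ = \Diamond \Diamond \neg r. Evaluate φ at each world:
  0 (successors {0, 2}): φ is true.
  1 (successors {1, 5}): φ is true.
  2 (successors {1, 2, 5}): φ is true.
  3 (successors {2, 3, 4, 5}): φ is true.
  4 (successors {4, 5}): φ is true.
  5 (successors {0, 5}): φ is true.
  6 (successors {1, 2, 6}): φ is true.
For instance, at 1:
  At 1: \Diamond \Diamond \neg r requires \Diamond \neg r at some successor in {1, 5}.
    \Diamond \neg r holds at 1, so \Diamond \Diamond \neg r is true at 1.
      At 1: \Diamond \neg r requires \neg r at some successor in {1, 5}.
        \neg r holds at 5, so \Diamond \neg r is true at 1.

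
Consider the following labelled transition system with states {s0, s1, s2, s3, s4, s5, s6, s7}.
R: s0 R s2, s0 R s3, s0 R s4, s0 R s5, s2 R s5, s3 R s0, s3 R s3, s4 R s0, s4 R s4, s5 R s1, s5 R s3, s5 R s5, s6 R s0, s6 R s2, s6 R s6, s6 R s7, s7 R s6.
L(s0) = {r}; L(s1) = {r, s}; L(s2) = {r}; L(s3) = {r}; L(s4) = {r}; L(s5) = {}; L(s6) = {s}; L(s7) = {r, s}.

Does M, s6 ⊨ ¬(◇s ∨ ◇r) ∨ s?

Yes

At s6: ¬(◇s ∨ ◇r) is false, s is true, so ¬(◇s ∨ ◇r) ∨ s is true.
  At s6: ◇s ∨ ◇r is true, so ¬(◇s ∨ ◇r) is false.
    At s6: ◇s is true, ◇r is true, so ◇s ∨ ◇r is true.
      At s6: ◇s requires s at some successor in {s0, s2, s6, s7}.
        s holds at s6, so ◇s is true at s6.
      At s6: ◇r requires r at some successor in {s0, s2, s6, s7}.
        r holds at s0, so ◇r is true at s6.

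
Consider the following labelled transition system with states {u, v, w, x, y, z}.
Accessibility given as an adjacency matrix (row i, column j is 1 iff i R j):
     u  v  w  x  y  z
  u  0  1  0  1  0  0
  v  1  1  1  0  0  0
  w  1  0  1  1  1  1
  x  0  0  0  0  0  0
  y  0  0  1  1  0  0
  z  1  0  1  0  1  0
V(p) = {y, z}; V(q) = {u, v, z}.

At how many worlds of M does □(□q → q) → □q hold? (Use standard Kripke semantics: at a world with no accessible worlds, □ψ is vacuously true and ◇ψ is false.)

Let φ = □(□q → q) → □q. Evaluate φ at each world:
  u (successors {v, x}): φ is true.
  v (successors {u, v, w}): φ is false.
  w (successors {u, w, x, y, z}): φ is true.
  x (successors ∅): φ is true.
  y (successors {w, x}): φ is true.
  z (successors {u, w, y}): φ is false.
For instance, at w:
  At w: □(□q → q) is false, □q is false, so □(□q → q) → □q is true.
    At w: □(□q → q) requires □q → q at every successor {u, w, x, y, z}.
      □q → q fails at x, so □(□q → q) is false at w.
    At w: □q requires q at every successor {u, w, x, y, z}.
      q fails at w, so □q is false at w.
Satisfying worlds: {u, w, x, y}

4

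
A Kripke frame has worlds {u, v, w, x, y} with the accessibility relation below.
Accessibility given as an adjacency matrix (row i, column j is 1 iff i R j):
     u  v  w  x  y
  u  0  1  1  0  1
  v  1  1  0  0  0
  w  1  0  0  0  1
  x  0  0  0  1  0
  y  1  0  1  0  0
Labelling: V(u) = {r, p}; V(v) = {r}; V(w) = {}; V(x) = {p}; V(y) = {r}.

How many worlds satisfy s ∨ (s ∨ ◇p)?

4

Let φ = s ∨ (s ∨ ◇p). Evaluate φ at each world:
  u (successors {v, w, y}): φ is false.
  v (successors {u, v}): φ is true.
  w (successors {u, y}): φ is true.
  x (successors {x}): φ is true.
  y (successors {u, w}): φ is true.
For instance, at u:
  At u: s is false, s ∨ ◇p is false, so s ∨ (s ∨ ◇p) is false.
    At u: s is false, ◇p is false, so s ∨ ◇p is false.
      At u: ◇p requires p at some successor in {v, w, y}.
        At v: p is false.
        At w: p is false.
        At y: p is false.
      So ◇p is false at u.
Satisfying worlds: {v, w, x, y}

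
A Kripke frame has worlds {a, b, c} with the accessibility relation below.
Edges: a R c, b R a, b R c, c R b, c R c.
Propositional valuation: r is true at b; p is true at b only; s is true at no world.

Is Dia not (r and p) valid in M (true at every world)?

Yes

Let φ = Dia not (r and p). Evaluate φ at each world:
  a (successors {c}): φ is true.
  b (successors {a, c}): φ is true.
  c (successors {b, c}): φ is true.
For instance, at b:
  At b: Dia not (r and p) requires not (r and p) at some successor in {a, c}.
    not (r and p) holds at a, so Dia not (r and p) is true at b.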